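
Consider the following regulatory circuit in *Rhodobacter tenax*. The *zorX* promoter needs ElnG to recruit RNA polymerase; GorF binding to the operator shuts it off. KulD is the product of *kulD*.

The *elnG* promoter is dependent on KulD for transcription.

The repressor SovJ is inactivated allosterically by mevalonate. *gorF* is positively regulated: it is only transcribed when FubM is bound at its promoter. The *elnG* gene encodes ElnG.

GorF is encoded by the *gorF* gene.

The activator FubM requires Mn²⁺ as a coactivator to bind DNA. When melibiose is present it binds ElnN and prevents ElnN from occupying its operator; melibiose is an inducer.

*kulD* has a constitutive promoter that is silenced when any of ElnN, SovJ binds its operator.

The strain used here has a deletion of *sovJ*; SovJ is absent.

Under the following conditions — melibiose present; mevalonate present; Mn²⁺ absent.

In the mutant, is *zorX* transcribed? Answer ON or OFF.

ON

Mn²⁺ is absent, so FubM is inactive.
Required activator FubM is absent, so *gorF* is not transcribed.
So GorF is not produced.
Melibiose is present, so ElnN is inactive.
SovJ is non-functional in this strain, so it has no effect.
With no repressor bound, *kulD* is transcribed.
So KulD is produced and active.
No repressor is bound and KulD is active, so *elnG* is transcribed.
So ElnG is produced and active.
No repressor is bound and ElnG is active, so *zorX* is transcribed.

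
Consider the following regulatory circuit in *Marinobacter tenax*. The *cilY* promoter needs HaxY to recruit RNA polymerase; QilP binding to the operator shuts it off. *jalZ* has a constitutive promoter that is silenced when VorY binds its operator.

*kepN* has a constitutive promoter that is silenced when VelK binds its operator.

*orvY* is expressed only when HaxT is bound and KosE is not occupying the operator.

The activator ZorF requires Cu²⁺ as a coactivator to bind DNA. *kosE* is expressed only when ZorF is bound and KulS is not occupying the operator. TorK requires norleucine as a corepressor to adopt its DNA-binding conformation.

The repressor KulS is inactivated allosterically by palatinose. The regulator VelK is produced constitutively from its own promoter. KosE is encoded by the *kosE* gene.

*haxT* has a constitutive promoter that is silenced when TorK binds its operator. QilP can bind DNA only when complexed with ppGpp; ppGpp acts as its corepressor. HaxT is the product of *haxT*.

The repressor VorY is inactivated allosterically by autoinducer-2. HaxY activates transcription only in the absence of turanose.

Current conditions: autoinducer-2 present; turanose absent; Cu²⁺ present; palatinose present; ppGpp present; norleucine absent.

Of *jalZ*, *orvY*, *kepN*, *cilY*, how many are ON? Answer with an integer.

1

Autoinducer-2 is present, so VorY is inactive.
With no repressor bound, *jalZ* is transcribed.
→ *jalZ* is ON.
Norleucine is absent, so TorK is inactive.
With no repressor bound, *haxT* is transcribed.
So HaxT is produced and active.
Palatinose is present, so KulS is inactive.
Cu²⁺ is present, so ZorF is active.
No repressor is bound and ZorF is active, so *kosE* is transcribed.
So KosE is produced and active.
With repressor KosE bound, *orvY* is not transcribed.
→ *orvY* is OFF.
VelK is produced constitutively and is active.
With repressor VelK bound, *kepN* is not transcribed.
→ *kepN* is OFF.
Turanose is absent, so HaxY is active.
ppGpp is present, so QilP is active.
With repressor QilP bound, *cilY* is not transcribed.
→ *cilY* is OFF.
1 of the 4 genes is transcribed.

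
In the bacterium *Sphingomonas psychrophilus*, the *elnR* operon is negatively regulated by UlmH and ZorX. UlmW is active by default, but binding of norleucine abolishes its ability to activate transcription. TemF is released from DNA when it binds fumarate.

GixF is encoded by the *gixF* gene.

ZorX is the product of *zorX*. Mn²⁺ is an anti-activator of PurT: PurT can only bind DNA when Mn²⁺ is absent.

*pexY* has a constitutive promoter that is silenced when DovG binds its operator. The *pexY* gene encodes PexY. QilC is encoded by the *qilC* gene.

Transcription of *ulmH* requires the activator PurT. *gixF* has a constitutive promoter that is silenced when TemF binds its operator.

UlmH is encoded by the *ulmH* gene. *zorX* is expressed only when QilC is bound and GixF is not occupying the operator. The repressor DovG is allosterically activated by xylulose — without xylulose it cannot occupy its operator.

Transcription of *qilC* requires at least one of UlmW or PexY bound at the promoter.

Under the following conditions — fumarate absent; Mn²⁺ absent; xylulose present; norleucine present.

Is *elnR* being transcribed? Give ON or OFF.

OFF

Mn²⁺ is absent, so PurT is active.
No repressor is bound and PurT is active, so *ulmH* is transcribed.
So UlmH is produced and active.
Fumarate is absent, so TemF is active.
With repressor TemF bound, *gixF* is not transcribed.
So GixF is not produced.
Norleucine is present, so UlmW is inactive.
Xylulose is present, so DovG is active.
With repressor DovG bound, *pexY* is not transcribed.
So PexY is not produced.
No activator is available at the *qilC* promoter, so *qilC* is not transcribed.
So QilC is not produced.
Required activator QilC is absent, so *zorX* is not transcribed.
So ZorX is not produced.
With repressor UlmH bound, *elnR* is not transcribed.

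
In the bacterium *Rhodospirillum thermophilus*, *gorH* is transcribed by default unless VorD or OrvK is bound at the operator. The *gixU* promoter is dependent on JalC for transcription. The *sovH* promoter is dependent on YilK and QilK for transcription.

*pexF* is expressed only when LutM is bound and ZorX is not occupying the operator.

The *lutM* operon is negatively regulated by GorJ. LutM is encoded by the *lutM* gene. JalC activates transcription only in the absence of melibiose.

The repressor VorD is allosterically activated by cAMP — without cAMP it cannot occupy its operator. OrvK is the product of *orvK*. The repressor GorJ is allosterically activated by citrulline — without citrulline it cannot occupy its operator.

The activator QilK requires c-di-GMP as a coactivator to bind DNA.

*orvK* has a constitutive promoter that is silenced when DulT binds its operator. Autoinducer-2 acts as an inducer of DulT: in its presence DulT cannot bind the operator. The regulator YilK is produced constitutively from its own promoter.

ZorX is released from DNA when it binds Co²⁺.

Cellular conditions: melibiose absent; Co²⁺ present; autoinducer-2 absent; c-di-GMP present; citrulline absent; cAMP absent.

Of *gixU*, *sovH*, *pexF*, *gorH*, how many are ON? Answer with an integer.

Melibiose is absent, so JalC is active.
No repressor is bound and JalC is active, so *gixU* is transcribed.
→ *gixU* is ON.
YilK is produced constitutively and is active.
c-di-GMP is present, so QilK is active.
No repressor is bound and YilK and QilK are active, so *sovH* is transcribed.
→ *sovH* is ON.
Citrulline is absent, so GorJ is inactive.
With no repressor bound, *lutM* is transcribed.
So LutM is produced and active.
Co²⁺ is present, so ZorX is inactive.
No repressor is bound and LutM is active, so *pexF* is transcribed.
→ *pexF* is ON.
cAMP is absent, so VorD is inactive.
Autoinducer-2 is absent, so DulT is active.
With repressor DulT bound, *orvK* is not transcribed.
So OrvK is not produced.
With no repressor bound, *gorH* is transcribed.
→ *gorH* is ON.
4 of the 4 genes are transcribed.

4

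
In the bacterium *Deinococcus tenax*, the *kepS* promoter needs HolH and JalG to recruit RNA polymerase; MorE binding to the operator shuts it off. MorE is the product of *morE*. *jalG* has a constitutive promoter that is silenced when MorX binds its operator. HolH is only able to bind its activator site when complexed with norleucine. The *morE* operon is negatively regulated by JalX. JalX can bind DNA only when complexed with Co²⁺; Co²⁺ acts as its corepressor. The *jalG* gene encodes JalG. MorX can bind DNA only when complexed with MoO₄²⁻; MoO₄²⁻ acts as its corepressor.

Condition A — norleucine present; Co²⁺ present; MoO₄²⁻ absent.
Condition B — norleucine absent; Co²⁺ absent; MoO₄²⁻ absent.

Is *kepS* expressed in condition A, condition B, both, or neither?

Condition A:
Norleucine is present, so HolH is active.
Co²⁺ is present, so JalX is active.
With repressor JalX bound, *morE* is not transcribed.
So MorE is not produced.
MoO₄²⁻ is absent, so MorX is inactive.
With no repressor bound, *jalG* is transcribed.
So JalG is produced and active.
No repressor is bound and HolH and JalG are active, so *kepS* is transcribed.
→ *kepS* is ON in A.
Condition B:
Norleucine is absent, so HolH is inactive.
Co²⁺ is absent, so JalX is inactive.
With no repressor bound, *morE* is transcribed.
So MorE is produced and active.
MoO₄²⁻ is absent, so MorX is inactive.
With no repressor bound, *jalG* is transcribed.
So JalG is produced and active.
With repressor MorE bound, *kepS* is not transcribed.
→ *kepS* is OFF in B.

A only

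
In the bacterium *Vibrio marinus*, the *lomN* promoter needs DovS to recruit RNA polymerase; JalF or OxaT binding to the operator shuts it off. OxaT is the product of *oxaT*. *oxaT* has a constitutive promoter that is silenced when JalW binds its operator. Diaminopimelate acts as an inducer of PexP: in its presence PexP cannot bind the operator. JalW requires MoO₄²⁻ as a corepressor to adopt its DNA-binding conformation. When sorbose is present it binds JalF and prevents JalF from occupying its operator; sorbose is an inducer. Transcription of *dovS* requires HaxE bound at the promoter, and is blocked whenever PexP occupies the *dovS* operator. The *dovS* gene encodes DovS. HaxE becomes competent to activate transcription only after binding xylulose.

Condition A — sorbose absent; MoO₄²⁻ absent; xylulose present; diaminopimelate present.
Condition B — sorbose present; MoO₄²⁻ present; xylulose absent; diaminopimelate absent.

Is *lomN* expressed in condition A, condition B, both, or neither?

neither

Condition A:
Sorbose is absent, so JalF is active.
MoO₄²⁻ is absent, so JalW is inactive.
With no repressor bound, *oxaT* is transcribed.
So OxaT is produced and active.
Xylulose is present, so HaxE is active.
Diaminopimelate is present, so PexP is inactive.
No repressor is bound and HaxE is active, so *dovS* is transcribed.
So DovS is produced and active.
With repressor JalF bound, *lomN* is not transcribed.
→ *lomN* is OFF in A.
Condition B:
Sorbose is present, so JalF is inactive.
MoO₄²⁻ is present, so JalW is active.
With repressor JalW bound, *oxaT* is not transcribed.
So OxaT is not produced.
Xylulose is absent, so HaxE is inactive.
Diaminopimelate is absent, so PexP is active.
With repressor PexP bound, *dovS* is not transcribed.
So DovS is not produced.
Required activator DovS is absent, so *lomN* is not transcribed.
→ *lomN* is OFF in B.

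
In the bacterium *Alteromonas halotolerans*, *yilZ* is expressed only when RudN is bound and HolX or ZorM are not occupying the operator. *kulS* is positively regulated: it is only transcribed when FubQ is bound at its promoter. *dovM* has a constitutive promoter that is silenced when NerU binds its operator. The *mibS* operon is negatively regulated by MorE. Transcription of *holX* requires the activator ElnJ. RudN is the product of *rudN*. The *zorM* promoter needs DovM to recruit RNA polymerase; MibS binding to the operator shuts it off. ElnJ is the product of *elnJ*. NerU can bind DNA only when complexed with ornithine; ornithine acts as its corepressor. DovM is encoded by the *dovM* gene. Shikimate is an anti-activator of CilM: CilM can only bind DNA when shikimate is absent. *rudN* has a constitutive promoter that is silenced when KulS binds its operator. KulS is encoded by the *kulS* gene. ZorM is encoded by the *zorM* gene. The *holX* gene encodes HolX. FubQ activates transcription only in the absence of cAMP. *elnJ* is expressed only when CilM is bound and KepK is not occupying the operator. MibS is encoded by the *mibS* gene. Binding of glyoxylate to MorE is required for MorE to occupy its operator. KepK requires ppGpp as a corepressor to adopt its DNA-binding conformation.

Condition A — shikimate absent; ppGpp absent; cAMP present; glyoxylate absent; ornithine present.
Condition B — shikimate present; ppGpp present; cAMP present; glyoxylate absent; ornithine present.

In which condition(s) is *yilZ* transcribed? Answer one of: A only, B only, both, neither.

B only

Condition A:
Shikimate is absent, so CilM is active.
ppGpp is absent, so KepK is inactive.
No repressor is bound and CilM is active, so *elnJ* is transcribed.
So ElnJ is produced and active.
No repressor is bound and ElnJ is active, so *holX* is transcribed.
So HolX is produced and active.
cAMP is present, so FubQ is inactive.
Required activator FubQ is absent, so *kulS* is not transcribed.
So KulS is not produced.
With no repressor bound, *rudN* is transcribed.
So RudN is produced and active.
Glyoxylate is absent, so MorE is inactive.
With no repressor bound, *mibS* is transcribed.
So MibS is produced and active.
Ornithine is present, so NerU is active.
With repressor NerU bound, *dovM* is not transcribed.
So DovM is not produced.
With repressor MibS bound, *zorM* is not transcribed.
So ZorM is not produced.
With repressor HolX bound, *yilZ* is not transcribed.
→ *yilZ* is OFF in A.
Condition B:
Shikimate is present, so CilM is inactive.
ppGpp is present, so KepK is active.
With repressor KepK bound, *elnJ* is not transcribed.
So ElnJ is not produced.
Required activator ElnJ is absent, so *holX* is not transcribed.
So HolX is not produced.
cAMP is present, so FubQ is inactive.
Required activator FubQ is absent, so *kulS* is not transcribed.
So KulS is not produced.
With no repressor bound, *rudN* is transcribed.
So RudN is produced and active.
Glyoxylate is absent, so MorE is inactive.
With no repressor bound, *mibS* is transcribed.
So MibS is produced and active.
Ornithine is present, so NerU is active.
With repressor NerU bound, *dovM* is not transcribed.
So DovM is not produced.
With repressor MibS bound, *zorM* is not transcribed.
So ZorM is not produced.
No repressor is bound and RudN is active, so *yilZ* is transcribed.
→ *yilZ* is ON in B.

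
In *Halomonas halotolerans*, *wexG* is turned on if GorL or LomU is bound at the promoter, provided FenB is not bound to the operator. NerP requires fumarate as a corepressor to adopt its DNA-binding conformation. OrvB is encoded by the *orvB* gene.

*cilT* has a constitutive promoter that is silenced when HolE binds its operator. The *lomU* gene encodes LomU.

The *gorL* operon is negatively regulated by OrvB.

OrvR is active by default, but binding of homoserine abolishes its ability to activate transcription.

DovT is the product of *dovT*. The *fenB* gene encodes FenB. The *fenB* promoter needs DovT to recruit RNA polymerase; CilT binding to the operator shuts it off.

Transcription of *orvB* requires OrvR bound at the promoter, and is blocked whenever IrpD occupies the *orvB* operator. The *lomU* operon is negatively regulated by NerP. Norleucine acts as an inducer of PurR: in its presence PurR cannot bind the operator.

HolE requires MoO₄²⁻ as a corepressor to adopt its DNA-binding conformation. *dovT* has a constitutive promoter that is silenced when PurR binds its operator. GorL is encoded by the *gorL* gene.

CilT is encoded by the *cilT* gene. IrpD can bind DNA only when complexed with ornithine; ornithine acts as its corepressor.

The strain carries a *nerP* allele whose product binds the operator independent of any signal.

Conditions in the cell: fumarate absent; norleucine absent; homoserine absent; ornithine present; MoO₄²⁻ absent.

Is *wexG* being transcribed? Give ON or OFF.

ON

Homoserine is absent, so OrvR is active.
Ornithine is present, so IrpD is active.
With repressor IrpD bound, *orvB* is not transcribed.
So OrvB is not produced.
With no repressor bound, *gorL* is transcribed.
So GorL is produced and active.
MoO₄²⁻ is absent, so HolE is inactive.
With no repressor bound, *cilT* is transcribed.
So CilT is produced and active.
Norleucine is absent, so PurR is active.
With repressor PurR bound, *dovT* is not transcribed.
So DovT is not produced.
With repressor CilT bound, *fenB* is not transcribed.
So FenB is not produced.
NerP is constitutively active in this strain.
With repressor NerP bound, *lomU* is not transcribed.
So LomU is not produced.
Activator GorL is present, so *wexG* is transcribed.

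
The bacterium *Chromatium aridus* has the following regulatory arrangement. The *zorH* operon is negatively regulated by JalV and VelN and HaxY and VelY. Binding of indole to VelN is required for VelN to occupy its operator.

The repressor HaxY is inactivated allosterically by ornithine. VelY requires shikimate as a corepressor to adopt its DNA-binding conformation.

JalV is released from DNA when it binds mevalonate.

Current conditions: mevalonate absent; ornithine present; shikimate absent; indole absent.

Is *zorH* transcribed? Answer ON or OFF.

OFF

Mevalonate is absent, so JalV is active.
Indole is absent, so VelN is inactive.
Ornithine is present, so HaxY is inactive.
Shikimate is absent, so VelY is inactive.
With repressor JalV bound, *zorH* is not transcribed.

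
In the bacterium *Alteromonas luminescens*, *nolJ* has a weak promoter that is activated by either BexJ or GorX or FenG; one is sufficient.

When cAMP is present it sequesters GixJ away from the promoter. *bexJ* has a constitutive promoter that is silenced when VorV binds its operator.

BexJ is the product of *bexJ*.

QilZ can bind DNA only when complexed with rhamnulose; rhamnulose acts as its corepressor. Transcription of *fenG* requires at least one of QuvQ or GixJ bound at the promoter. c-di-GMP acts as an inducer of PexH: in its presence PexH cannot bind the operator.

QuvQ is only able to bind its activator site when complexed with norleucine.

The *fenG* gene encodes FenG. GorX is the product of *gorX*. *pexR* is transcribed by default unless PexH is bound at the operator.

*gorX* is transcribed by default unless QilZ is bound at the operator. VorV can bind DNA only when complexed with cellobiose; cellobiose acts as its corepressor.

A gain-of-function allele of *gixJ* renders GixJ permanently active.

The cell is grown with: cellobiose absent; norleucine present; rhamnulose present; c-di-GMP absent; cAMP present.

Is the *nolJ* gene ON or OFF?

Cellobiose is absent, so VorV is inactive.
With no repressor bound, *bexJ* is transcribed.
So BexJ is produced and active.
Rhamnulose is present, so QilZ is active.
With repressor QilZ bound, *gorX* is not transcribed.
So GorX is not produced.
Norleucine is present, so QuvQ is active.
GixJ is constitutively active in this strain.
Activator QuvQ is present, so *fenG* is transcribed.
So FenG is produced and active.
Activator BexJ is present, so *nolJ* is transcribed.

ON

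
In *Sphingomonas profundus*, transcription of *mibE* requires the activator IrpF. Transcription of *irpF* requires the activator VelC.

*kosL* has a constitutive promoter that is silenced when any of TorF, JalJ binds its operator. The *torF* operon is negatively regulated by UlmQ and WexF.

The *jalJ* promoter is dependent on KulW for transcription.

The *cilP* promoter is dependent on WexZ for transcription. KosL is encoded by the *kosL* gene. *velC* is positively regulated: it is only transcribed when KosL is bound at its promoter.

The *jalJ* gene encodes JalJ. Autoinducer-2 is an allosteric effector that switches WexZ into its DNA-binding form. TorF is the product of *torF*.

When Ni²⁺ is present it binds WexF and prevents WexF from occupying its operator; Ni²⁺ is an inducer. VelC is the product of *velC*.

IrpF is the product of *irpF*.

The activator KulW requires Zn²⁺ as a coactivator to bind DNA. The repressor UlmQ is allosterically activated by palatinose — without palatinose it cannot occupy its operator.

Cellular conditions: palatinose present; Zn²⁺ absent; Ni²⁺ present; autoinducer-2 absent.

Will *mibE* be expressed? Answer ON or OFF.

Palatinose is present, so UlmQ is active.
Ni²⁺ is present, so WexF is inactive.
With repressor UlmQ bound, *torF* is not transcribed.
So TorF is not produced.
Zn²⁺ is absent, so KulW is inactive.
Required activator KulW is absent, so *jalJ* is not transcribed.
So JalJ is not produced.
With no repressor bound, *kosL* is transcribed.
So KosL is produced and active.
No repressor is bound and KosL is active, so *velC* is transcribed.
So VelC is produced and active.
No repressor is bound and VelC is active, so *irpF* is transcribed.
So IrpF is produced and active.
No repressor is bound and IrpF is active, so *mibE* is transcribed.

ON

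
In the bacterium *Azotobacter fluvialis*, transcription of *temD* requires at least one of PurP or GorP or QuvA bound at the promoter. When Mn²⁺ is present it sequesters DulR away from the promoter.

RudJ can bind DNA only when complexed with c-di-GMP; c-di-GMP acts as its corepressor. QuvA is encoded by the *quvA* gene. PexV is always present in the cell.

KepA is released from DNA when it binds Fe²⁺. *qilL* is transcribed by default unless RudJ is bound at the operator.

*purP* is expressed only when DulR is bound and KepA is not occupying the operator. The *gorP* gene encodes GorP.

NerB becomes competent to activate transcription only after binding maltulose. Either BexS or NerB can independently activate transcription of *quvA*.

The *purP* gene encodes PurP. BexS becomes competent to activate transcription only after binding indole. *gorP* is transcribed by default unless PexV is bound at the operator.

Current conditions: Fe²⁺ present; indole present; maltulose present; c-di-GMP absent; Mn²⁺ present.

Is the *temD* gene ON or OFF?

Fe²⁺ is present, so KepA is inactive.
Mn²⁺ is present, so DulR is inactive.
Required activator DulR is absent, so *purP* is not transcribed.
So PurP is not produced.
PexV is produced constitutively and is active.
With repressor PexV bound, *gorP* is not transcribed.
So GorP is not produced.
Indole is present, so BexS is active.
Maltulose is present, so NerB is active.
Activator BexS is present, so *quvA* is transcribed.
So QuvA is produced and active.
Activator QuvA is present, so *temD* is transcribed.

ON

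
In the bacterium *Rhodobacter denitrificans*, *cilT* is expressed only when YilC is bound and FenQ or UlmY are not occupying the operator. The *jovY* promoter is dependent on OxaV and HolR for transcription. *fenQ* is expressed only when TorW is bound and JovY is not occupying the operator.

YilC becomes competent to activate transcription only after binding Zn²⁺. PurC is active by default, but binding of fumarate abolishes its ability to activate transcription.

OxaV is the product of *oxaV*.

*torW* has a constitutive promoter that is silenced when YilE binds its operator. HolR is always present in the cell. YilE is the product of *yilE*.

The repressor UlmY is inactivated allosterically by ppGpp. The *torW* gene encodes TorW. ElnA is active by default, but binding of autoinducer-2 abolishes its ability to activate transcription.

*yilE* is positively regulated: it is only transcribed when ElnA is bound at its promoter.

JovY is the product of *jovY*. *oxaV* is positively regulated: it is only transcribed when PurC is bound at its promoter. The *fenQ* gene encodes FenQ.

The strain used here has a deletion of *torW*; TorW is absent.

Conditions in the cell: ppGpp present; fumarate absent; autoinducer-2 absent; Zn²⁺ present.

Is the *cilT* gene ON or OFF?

TorW is non-functional in this strain, so it has no effect.
Fumarate is absent, so PurC is active.
No repressor is bound and PurC is active, so *oxaV* is transcribed.
So OxaV is produced and active.
HolR is produced constitutively and is active.
No repressor is bound and OxaV and HolR are active, so *jovY* is transcribed.
So JovY is produced and active.
With repressor JovY bound, *fenQ* is not transcribed.
So FenQ is not produced.
Zn²⁺ is present, so YilC is active.
ppGpp is present, so UlmY is inactive.
No repressor is bound and YilC is active, so *cilT* is transcribed.

ON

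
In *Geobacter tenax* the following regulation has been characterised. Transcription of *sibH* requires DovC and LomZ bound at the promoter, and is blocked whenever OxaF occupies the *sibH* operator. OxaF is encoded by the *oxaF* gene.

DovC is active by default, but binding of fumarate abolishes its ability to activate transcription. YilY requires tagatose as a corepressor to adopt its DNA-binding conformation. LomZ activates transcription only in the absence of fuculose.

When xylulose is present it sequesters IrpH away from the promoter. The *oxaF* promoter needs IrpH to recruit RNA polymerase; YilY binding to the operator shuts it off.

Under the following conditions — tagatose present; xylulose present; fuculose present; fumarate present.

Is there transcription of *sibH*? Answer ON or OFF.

Fumarate is present, so DovC is inactive.
Tagatose is present, so YilY is active.
Xylulose is present, so IrpH is inactive.
With repressor YilY bound, *oxaF* is not transcribed.
So OxaF is not produced.
Fuculose is present, so LomZ is inactive.
Required activator DovC is absent, so *sibH* is not transcribed.

OFF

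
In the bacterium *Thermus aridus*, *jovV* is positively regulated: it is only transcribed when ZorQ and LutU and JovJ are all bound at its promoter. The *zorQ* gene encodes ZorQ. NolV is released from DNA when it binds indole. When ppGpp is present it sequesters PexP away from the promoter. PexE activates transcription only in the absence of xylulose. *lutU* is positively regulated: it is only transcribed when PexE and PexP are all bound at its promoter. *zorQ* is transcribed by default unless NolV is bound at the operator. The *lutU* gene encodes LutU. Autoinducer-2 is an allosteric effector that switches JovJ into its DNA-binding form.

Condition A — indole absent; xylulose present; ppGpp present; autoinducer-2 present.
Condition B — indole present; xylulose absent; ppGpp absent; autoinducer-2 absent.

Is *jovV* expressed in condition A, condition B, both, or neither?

neither

Condition A:
Indole is absent, so NolV is active.
With repressor NolV bound, *zorQ* is not transcribed.
So ZorQ is not produced.
Xylulose is present, so PexE is inactive.
ppGpp is present, so PexP is inactive.
Required activator PexE is absent, so *lutU* is not transcribed.
So LutU is not produced.
Autoinducer-2 is present, so JovJ is active.
Required activator ZorQ is absent, so *jovV* is not transcribed.
→ *jovV* is OFF in A.
Condition B:
Indole is present, so NolV is inactive.
With no repressor bound, *zorQ* is transcribed.
So ZorQ is produced and active.
Xylulose is absent, so PexE is active.
ppGpp is absent, so PexP is active.
No repressor is bound and PexE and PexP are active, so *lutU* is transcribed.
So LutU is produced and active.
Autoinducer-2 is absent, so JovJ is inactive.
Required activator JovJ is absent, so *jovV* is not transcribed.
→ *jovV* is OFF in B.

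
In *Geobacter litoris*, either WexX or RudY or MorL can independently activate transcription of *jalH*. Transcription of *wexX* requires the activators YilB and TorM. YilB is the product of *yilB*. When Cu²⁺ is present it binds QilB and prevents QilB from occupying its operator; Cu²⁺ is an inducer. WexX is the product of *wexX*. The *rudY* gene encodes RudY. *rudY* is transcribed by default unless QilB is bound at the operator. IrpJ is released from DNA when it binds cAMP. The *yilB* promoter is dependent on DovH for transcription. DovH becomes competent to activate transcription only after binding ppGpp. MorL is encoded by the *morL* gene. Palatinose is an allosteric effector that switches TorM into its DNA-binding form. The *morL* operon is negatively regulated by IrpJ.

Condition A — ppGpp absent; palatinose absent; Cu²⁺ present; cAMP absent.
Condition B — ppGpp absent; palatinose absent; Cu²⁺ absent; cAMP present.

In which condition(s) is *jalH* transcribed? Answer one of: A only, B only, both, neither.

Condition A:
ppGpp is absent, so DovH is inactive.
Required activator DovH is absent, so *yilB* is not transcribed.
So YilB is not produced.
Palatinose is absent, so TorM is inactive.
Required activator YilB is absent, so *wexX* is not transcribed.
So WexX is not produced.
Cu²⁺ is present, so QilB is inactive.
With no repressor bound, *rudY* is transcribed.
So RudY is produced and active.
cAMP is absent, so IrpJ is active.
With repressor IrpJ bound, *morL* is not transcribed.
So MorL is not produced.
Activator RudY is present, so *jalH* is transcribed.
→ *jalH* is ON in A.
Condition B:
ppGpp is absent, so DovH is inactive.
Required activator DovH is absent, so *yilB* is not transcribed.
So YilB is not produced.
Palatinose is absent, so TorM is inactive.
Required activator YilB is absent, so *wexX* is not transcribed.
So WexX is not produced.
Cu²⁺ is absent, so QilB is active.
With repressor QilB bound, *rudY* is not transcribed.
So RudY is not produced.
cAMP is present, so IrpJ is inactive.
With no repressor bound, *morL* is transcribed.
So MorL is produced and active.
Activator MorL is present, so *jalH* is transcribed.
→ *jalH* is ON in B.

both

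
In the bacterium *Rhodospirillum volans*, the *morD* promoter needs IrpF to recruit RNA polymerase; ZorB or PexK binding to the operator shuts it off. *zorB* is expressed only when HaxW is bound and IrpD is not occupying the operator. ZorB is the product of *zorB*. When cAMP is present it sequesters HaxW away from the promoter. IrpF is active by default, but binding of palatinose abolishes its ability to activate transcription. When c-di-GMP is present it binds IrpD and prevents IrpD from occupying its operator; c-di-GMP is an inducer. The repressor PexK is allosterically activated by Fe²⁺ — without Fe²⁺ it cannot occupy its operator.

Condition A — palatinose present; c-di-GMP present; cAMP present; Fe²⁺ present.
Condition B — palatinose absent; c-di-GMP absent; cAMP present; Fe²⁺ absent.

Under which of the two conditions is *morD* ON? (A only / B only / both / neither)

B only

Condition A:
Palatinose is present, so IrpF is inactive.
c-di-GMP is present, so IrpD is inactive.
cAMP is present, so HaxW is inactive.
Required activator HaxW is absent, so *zorB* is not transcribed.
So ZorB is not produced.
Fe²⁺ is present, so PexK is active.
With repressor PexK bound, *morD* is not transcribed.
→ *morD* is OFF in A.
Condition B:
Palatinose is absent, so IrpF is active.
c-di-GMP is absent, so IrpD is active.
cAMP is present, so HaxW is inactive.
With repressor IrpD bound, *zorB* is not transcribed.
So ZorB is not produced.
Fe²⁺ is absent, so PexK is inactive.
No repressor is bound and IrpF is active, so *morD* is transcribed.
→ *morD* is ON in B.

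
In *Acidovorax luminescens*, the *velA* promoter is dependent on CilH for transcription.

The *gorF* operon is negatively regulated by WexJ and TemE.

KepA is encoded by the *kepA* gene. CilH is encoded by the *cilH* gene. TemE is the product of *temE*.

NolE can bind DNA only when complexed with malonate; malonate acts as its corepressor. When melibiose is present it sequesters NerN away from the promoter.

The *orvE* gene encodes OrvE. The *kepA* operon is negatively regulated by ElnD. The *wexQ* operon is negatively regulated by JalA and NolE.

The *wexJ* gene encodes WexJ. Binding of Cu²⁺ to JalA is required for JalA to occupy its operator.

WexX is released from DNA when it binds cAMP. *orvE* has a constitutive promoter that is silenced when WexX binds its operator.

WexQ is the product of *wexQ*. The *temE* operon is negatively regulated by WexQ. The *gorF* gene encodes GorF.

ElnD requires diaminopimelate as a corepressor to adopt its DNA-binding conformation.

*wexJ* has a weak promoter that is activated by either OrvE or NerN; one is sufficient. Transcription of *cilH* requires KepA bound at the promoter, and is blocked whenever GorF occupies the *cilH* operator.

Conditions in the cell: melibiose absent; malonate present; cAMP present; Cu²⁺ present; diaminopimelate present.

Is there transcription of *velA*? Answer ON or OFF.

cAMP is present, so WexX is inactive.
With no repressor bound, *orvE* is transcribed.
So OrvE is produced and active.
Melibiose is absent, so NerN is active.
Activator OrvE is present, so *wexJ* is transcribed.
So WexJ is produced and active.
Cu²⁺ is present, so JalA is active.
Malonate is present, so NolE is active.
With repressor JalA bound, *wexQ* is not transcribed.
So WexQ is not produced.
With no repressor bound, *temE* is transcribed.
So TemE is produced and active.
With repressor WexJ bound, *gorF* is not transcribed.
So GorF is not produced.
Diaminopimelate is present, so ElnD is active.
With repressor ElnD bound, *kepA* is not transcribed.
So KepA is not produced.
Required activator KepA is absent, so *cilH* is not transcribed.
So CilH is not produced.
Required activator CilH is absent, so *velA* is not transcribed.

OFF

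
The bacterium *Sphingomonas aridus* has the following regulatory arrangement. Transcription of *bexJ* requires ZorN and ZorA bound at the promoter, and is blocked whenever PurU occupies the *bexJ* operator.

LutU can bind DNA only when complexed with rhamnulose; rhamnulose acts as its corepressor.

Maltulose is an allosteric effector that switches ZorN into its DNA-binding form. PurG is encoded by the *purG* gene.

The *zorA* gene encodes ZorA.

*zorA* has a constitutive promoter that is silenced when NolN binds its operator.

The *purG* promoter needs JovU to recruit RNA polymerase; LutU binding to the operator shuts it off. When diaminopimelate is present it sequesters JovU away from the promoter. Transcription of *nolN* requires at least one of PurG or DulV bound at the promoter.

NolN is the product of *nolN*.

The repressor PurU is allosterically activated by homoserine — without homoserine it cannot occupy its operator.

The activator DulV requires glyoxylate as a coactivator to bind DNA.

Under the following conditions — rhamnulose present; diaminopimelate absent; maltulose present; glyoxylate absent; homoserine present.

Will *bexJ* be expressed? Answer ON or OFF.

Maltulose is present, so ZorN is active.
Rhamnulose is present, so LutU is active.
Diaminopimelate is absent, so JovU is active.
With repressor LutU bound, *purG* is not transcribed.
So PurG is not produced.
Glyoxylate is absent, so DulV is inactive.
No activator is available at the *nolN* promoter, so *nolN* is not transcribed.
So NolN is not produced.
With no repressor bound, *zorA* is transcribed.
So ZorA is produced and active.
Homoserine is present, so PurU is active.
With repressor PurU bound, *bexJ* is not transcribed.

OFF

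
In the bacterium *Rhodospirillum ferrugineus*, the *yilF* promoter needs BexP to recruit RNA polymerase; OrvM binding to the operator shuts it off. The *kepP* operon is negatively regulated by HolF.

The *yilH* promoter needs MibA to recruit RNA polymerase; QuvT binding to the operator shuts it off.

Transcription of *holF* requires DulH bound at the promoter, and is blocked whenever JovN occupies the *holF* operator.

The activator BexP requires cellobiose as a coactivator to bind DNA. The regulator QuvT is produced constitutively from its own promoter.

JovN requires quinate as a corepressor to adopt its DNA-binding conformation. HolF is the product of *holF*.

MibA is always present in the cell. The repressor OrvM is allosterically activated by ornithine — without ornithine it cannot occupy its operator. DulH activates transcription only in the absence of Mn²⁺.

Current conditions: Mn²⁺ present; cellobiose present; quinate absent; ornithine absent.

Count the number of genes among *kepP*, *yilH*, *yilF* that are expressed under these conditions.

Quinate is absent, so JovN is inactive.
Mn²⁺ is present, so DulH is inactive.
Required activator DulH is absent, so *holF* is not transcribed.
So HolF is not produced.
With no repressor bound, *kepP* is transcribed.
→ *kepP* is ON.
QuvT is produced constitutively and is active.
MibA is produced constitutively and is active.
With repressor QuvT bound, *yilH* is not transcribed.
→ *yilH* is OFF.
Ornithine is absent, so OrvM is inactive.
Cellobiose is present, so BexP is active.
No repressor is bound and BexP is active, so *yilF* is transcribed.
→ *yilF* is ON.
2 of the 3 genes are transcribed.

2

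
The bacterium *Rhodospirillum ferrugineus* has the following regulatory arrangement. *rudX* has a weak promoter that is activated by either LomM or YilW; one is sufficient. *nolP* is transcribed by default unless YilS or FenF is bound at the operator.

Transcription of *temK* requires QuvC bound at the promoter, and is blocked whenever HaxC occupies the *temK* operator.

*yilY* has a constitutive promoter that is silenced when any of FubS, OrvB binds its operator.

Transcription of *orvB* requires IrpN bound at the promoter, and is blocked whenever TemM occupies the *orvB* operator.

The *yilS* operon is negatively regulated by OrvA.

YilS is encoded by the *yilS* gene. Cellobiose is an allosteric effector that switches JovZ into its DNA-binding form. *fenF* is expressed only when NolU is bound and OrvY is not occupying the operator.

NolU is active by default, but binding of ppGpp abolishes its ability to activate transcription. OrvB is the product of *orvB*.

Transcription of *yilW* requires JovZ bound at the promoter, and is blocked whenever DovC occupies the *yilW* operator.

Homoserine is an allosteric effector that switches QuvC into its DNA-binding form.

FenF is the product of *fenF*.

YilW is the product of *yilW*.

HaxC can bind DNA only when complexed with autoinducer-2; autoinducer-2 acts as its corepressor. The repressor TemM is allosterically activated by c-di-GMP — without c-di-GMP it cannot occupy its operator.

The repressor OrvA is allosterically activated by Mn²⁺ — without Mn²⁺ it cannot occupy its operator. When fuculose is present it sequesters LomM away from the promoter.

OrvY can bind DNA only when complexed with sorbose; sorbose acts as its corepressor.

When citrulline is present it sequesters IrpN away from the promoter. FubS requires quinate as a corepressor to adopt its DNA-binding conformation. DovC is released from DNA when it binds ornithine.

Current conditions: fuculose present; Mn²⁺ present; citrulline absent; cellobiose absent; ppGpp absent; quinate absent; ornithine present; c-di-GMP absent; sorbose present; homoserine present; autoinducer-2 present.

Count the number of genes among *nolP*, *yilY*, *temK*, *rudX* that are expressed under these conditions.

Mn²⁺ is present, so OrvA is active.
With repressor OrvA bound, *yilS* is not transcribed.
So YilS is not produced.
Sorbose is present, so OrvY is active.
ppGpp is absent, so NolU is active.
With repressor OrvY bound, *fenF* is not transcribed.
So FenF is not produced.
With no repressor bound, *nolP* is transcribed.
→ *nolP* is ON.
Quinate is absent, so FubS is inactive.
Citrulline is absent, so IrpN is active.
c-di-GMP is absent, so TemM is inactive.
No repressor is bound and IrpN is active, so *orvB* is transcribed.
So OrvB is produced and active.
With repressor OrvB bound, *yilY* is not transcribed.
→ *yilY* is OFF.
Autoinducer-2 is present, so HaxC is active.
Homoserine is present, so QuvC is active.
With repressor HaxC bound, *temK* is not transcribed.
→ *temK* is OFF.
Fuculose is present, so LomM is inactive.
Cellobiose is absent, so JovZ is inactive.
Ornithine is present, so DovC is inactive.
Required activator JovZ is absent, so *yilW* is not transcribed.
So YilW is not produced.
No activator is available at the *rudX* promoter, so *rudX* is not transcribed.
→ *rudX* is OFF.
1 of the 4 genes is transcribed.

1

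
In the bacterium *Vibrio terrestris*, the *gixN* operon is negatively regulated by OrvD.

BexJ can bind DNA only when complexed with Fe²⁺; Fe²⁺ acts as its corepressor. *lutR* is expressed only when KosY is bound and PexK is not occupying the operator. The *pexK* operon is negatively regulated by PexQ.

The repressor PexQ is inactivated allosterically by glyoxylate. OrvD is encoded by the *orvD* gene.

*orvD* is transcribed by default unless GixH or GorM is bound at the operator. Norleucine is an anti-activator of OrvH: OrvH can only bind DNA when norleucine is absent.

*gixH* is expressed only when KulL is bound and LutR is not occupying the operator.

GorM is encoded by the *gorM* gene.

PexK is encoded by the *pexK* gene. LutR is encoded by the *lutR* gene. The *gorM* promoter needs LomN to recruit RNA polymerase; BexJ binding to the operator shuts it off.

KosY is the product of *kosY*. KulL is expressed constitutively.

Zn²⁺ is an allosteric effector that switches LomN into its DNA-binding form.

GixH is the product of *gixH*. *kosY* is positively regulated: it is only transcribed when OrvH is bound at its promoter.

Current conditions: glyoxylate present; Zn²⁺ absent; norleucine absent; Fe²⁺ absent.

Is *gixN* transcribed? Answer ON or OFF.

Glyoxylate is present, so PexQ is inactive.
With no repressor bound, *pexK* is transcribed.
So PexK is produced and active.
Norleucine is absent, so OrvH is active.
No repressor is bound and OrvH is active, so *kosY* is transcribed.
So KosY is produced and active.
With repressor PexK bound, *lutR* is not transcribed.
So LutR is not produced.
KulL is produced constitutively and is active.
No repressor is bound and KulL is active, so *gixH* is transcribed.
So GixH is produced and active.
Fe²⁺ is absent, so BexJ is inactive.
Zn²⁺ is absent, so LomN is inactive.
Required activator LomN is absent, so *gorM* is not transcribed.
So GorM is not produced.
With repressor GixH bound, *orvD* is not transcribed.
So OrvD is not produced.
With no repressor bound, *gixN* is transcribed.

ON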